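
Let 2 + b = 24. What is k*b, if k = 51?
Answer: 1122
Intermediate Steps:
b = 22 (b = -2 + 24 = 22)
k*b = 51*22 = 1122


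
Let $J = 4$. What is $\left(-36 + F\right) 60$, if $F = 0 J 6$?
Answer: $-2160$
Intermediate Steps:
$F = 0$ ($F = 0 \cdot 4 \cdot 6 = 0 \cdot 6 = 0$)
$\left(-36 + F\right) 60 = \left(-36 + 0\right) 60 = \left(-36\right) 60 = -2160$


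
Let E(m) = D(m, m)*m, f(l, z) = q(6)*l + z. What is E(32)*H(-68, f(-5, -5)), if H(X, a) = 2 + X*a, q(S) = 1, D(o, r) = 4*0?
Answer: 0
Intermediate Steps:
D(o, r) = 0
f(l, z) = l + z (f(l, z) = 1*l + z = l + z)
E(m) = 0 (E(m) = 0*m = 0)
E(32)*H(-68, f(-5, -5)) = 0*(2 - 68*(-5 - 5)) = 0*(2 - 68*(-10)) = 0*(2 + 680) = 0*682 = 0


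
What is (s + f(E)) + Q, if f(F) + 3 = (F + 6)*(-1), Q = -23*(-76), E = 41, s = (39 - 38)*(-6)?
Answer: 1692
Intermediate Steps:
s = -6 (s = 1*(-6) = -6)
Q = 1748
f(F) = -9 - F (f(F) = -3 + (F + 6)*(-1) = -3 + (6 + F)*(-1) = -3 + (-6 - F) = -9 - F)
(s + f(E)) + Q = (-6 + (-9 - 1*41)) + 1748 = (-6 + (-9 - 41)) + 1748 = (-6 - 50) + 1748 = -56 + 1748 = 1692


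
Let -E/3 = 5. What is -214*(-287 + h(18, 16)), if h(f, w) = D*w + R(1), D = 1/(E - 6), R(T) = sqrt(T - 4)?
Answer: 1293202/21 - 214*I*sqrt(3) ≈ 61581.0 - 370.66*I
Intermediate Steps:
R(T) = sqrt(-4 + T)
E = -15 (E = -3*5 = -15)
D = -1/21 (D = 1/(-15 - 6) = 1/(-21) = -1/21 ≈ -0.047619)
h(f, w) = -w/21 + I*sqrt(3) (h(f, w) = -w/21 + sqrt(-4 + 1) = -w/21 + sqrt(-3) = -w/21 + I*sqrt(3))
-214*(-287 + h(18, 16)) = -214*(-287 + (-1/21*16 + I*sqrt(3))) = -214*(-287 + (-16/21 + I*sqrt(3))) = -214*(-6043/21 + I*sqrt(3)) = 1293202/21 - 214*I*sqrt(3)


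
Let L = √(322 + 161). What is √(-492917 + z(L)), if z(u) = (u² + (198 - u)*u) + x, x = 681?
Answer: √(-492236 + 198*√483) ≈ 698.49*I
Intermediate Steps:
L = √483 ≈ 21.977
z(u) = 681 + u² + u*(198 - u) (z(u) = (u² + (198 - u)*u) + 681 = (u² + u*(198 - u)) + 681 = 681 + u² + u*(198 - u))
√(-492917 + z(L)) = √(-492917 + (681 + 198*√483)) = √(-492236 + 198*√483)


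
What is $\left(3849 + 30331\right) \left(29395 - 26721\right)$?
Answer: $91397320$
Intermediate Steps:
$\left(3849 + 30331\right) \left(29395 - 26721\right) = 34180 \cdot 2674 = 91397320$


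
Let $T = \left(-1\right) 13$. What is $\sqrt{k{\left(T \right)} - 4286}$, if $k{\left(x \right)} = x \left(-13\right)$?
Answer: $i \sqrt{4117} \approx 64.164 i$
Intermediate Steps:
$T = -13$
$k{\left(x \right)} = - 13 x$
$\sqrt{k{\left(T \right)} - 4286} = \sqrt{\left(-13\right) \left(-13\right) - 4286} = \sqrt{169 - 4286} = \sqrt{-4117} = i \sqrt{4117}$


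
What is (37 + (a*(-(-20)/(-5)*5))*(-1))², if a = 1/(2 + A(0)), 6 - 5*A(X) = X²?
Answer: 29929/16 ≈ 1870.6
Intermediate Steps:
A(X) = 6/5 - X²/5
a = 5/16 (a = 1/(2 + (6/5 - ⅕*0²)) = 1/(2 + (6/5 - ⅕*0)) = 1/(2 + (6/5 + 0)) = 1/(2 + 6/5) = 1/(16/5) = 5/16 ≈ 0.31250)
(37 + (a*(-(-20)/(-5)*5))*(-1))² = (37 + (5*(-(-20)/(-5)*5)/16)*(-1))² = (37 + (5*(-(-20)*(-1)/5*5)/16)*(-1))² = (37 + (5*(-4*1*5)/16)*(-1))² = (37 + (5*(-4*5)/16)*(-1))² = (37 + ((5/16)*(-20))*(-1))² = (37 - 25/4*(-1))² = (37 + 25/4)² = (173/4)² = 29929/16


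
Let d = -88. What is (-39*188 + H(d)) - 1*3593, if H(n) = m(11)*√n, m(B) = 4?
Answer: -10925 + 8*I*√22 ≈ -10925.0 + 37.523*I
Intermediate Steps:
H(n) = 4*√n
(-39*188 + H(d)) - 1*3593 = (-39*188 + 4*√(-88)) - 1*3593 = (-7332 + 4*(2*I*√22)) - 3593 = (-7332 + 8*I*√22) - 3593 = -10925 + 8*I*√22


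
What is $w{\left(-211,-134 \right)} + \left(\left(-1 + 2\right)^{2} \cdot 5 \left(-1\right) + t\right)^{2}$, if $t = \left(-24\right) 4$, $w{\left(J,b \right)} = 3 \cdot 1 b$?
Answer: $9799$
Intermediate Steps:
$w{\left(J,b \right)} = 3 b$
$t = -96$
$w{\left(-211,-134 \right)} + \left(\left(-1 + 2\right)^{2} \cdot 5 \left(-1\right) + t\right)^{2} = 3 \left(-134\right) + \left(\left(-1 + 2\right)^{2} \cdot 5 \left(-1\right) - 96\right)^{2} = -402 + \left(1^{2} \cdot 5 \left(-1\right) - 96\right)^{2} = -402 + \left(1 \cdot 5 \left(-1\right) - 96\right)^{2} = -402 + \left(5 \left(-1\right) - 96\right)^{2} = -402 + \left(-5 - 96\right)^{2} = -402 + \left(-101\right)^{2} = -402 + 10201 = 9799$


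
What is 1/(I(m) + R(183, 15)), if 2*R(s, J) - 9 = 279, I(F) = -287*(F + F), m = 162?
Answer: -1/92844 ≈ -1.0771e-5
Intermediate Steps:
I(F) = -574*F
R(s, J) = 144 (R(s, J) = 9/2 + (1/2)*279 = 9/2 + 279/2 = 144)
1/(I(m) + R(183, 15)) = 1/(-574*162 + 144) = 1/(-92988 + 144) = 1/(-92844) = -1/92844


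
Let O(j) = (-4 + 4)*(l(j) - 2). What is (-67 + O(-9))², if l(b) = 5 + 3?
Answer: 4489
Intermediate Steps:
l(b) = 8
O(j) = 0 (O(j) = (-4 + 4)*(8 - 2) = 0*6 = 0)
(-67 + O(-9))² = (-67 + 0)² = (-67)² = 4489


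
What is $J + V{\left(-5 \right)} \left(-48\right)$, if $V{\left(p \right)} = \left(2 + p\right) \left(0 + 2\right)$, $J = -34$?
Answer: $254$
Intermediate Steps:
$V{\left(p \right)} = 4 + 2 p$ ($V{\left(p \right)} = \left(2 + p\right) 2 = 4 + 2 p$)
$J + V{\left(-5 \right)} \left(-48\right) = -34 + \left(4 + 2 \left(-5\right)\right) \left(-48\right) = -34 + \left(4 - 10\right) \left(-48\right) = -34 - -288 = -34 + 288 = 254$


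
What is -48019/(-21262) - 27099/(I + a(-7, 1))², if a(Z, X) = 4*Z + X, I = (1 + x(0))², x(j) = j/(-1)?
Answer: -271859047/7186556 ≈ -37.829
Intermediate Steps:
x(j) = -j (x(j) = j*(-1) = -j)
I = 1 (I = (1 - 1*0)² = (1 + 0)² = 1² = 1)
a(Z, X) = X + 4*Z
-48019/(-21262) - 27099/(I + a(-7, 1))² = -48019/(-21262) - 27099/(1 + (1 + 4*(-7)))² = -48019*(-1/21262) - 27099/(1 + (1 - 28))² = 48019/21262 - 27099/(1 - 27)² = 48019/21262 - 27099/((-26)²) = 48019/21262 - 27099/676 = -271859047/7186556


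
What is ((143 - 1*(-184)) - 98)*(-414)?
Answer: -94806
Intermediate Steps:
((143 - 1*(-184)) - 98)*(-414) = ((143 + 184) - 98)*(-414) = (327 - 98)*(-414) = 229*(-414) = -94806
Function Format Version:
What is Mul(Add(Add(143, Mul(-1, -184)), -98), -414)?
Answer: -94806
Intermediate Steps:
Mul(Add(Add(143, Mul(-1, -184)), -98), -414) = Mul(Add(Add(143, 184), -98), -414) = Mul(Add(327, -98), -414) = Mul(229, -414) = -94806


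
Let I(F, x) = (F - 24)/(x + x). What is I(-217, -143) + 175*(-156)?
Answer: -7807559/286 ≈ -27299.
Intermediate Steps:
I(F, x) = (-24 + F)/(2*x) (I(F, x) = (-24 + F)/((2*x)) = (-24 + F)*(1/(2*x)) = (-24 + F)/(2*x))
I(-217, -143) + 175*(-156) = (½)*(-24 - 217)/(-143) + 175*(-156) = (½)*(-1/143)*(-241) - 27300 = 241/286 - 27300 = -7807559/286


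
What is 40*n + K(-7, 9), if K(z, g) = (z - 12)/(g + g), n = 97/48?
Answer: 718/9 ≈ 79.778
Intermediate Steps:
n = 97/48 (n = 97*(1/48) = 97/48 ≈ 2.0208)
K(z, g) = (-12 + z)/(2*g) (K(z, g) = (-12 + z)/((2*g)) = (-12 + z)*(1/(2*g)) = (-12 + z)/(2*g))
40*n + K(-7, 9) = 40*(97/48) + (½)*(-12 - 7)/9 = 485/6 + (½)*(⅑)*(-19) = 485/6 - 19/18 = 718/9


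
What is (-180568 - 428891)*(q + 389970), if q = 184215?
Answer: -349942215915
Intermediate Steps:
(-180568 - 428891)*(q + 389970) = (-180568 - 428891)*(184215 + 389970) = -609459*574185 = -349942215915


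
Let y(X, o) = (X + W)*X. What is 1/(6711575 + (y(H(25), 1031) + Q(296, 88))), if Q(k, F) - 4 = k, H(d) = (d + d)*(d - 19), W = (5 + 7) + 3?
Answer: 1/6806375 ≈ 1.4692e-7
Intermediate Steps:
W = 15 (W = 12 + 3 = 15)
H(d) = 2*d*(-19 + d) (H(d) = (2*d)*(-19 + d) = 2*d*(-19 + d))
y(X, o) = X*(15 + X) (y(X, o) = (X + 15)*X = (15 + X)*X = X*(15 + X))
Q(k, F) = 4 + k
1/(6711575 + (y(H(25), 1031) + Q(296, 88))) = 1/(6711575 + ((2*25*(-19 + 25))*(15 + 2*25*(-19 + 25)) + (4 + 296))) = 1/(6711575 + ((2*25*6)*(15 + 2*25*6) + 300)) = 1/(6711575 + (300*(15 + 300) + 300)) = 1/(6711575 + (300*315 + 300)) = 1/(6711575 + (94500 + 300)) = 1/(6711575 + 94800) = 1/6806375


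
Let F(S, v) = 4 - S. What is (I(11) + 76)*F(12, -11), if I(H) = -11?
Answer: -520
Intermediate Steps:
(I(11) + 76)*F(12, -11) = (-11 + 76)*(4 - 1*12) = 65*(4 - 12) = 65*(-8) = -520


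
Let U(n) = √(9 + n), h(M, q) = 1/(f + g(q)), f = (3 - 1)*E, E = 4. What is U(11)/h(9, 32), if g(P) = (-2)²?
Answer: 24*√5 ≈ 53.666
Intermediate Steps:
g(P) = 4
f = 8 (f = (3 - 1)*4 = 2*4 = 8)
h(M, q) = 1/12 (h(M, q) = 1/(8 + 4) = 1/12)
U(11)/h(9, 32) = √(9 + 11)/(1/12) = √20*12 = (2*√5)*12 = 24*√5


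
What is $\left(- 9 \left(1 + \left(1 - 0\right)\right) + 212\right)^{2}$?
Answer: $37636$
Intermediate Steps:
$\left(- 9 \left(1 + \left(1 - 0\right)\right) + 212\right)^{2} = \left(- 9 \left(1 + \left(1 + 0\right)\right) + 212\right)^{2} = \left(- 9 \left(1 + 1\right) + 212\right)^{2} = \left(\left(-9\right) 2 + 212\right)^{2} = \left(-18 + 212\right)^{2} = 194^{2} = 37636$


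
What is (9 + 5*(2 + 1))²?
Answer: 576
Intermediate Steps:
(9 + 5*(2 + 1))² = (9 + 5*3)² = (9 + 15)² = 24² = 576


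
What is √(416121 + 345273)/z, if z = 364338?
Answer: √761394/364338 ≈ 0.0023950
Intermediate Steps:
√(416121 + 345273)/z = √(416121 + 345273)/364338 = √761394*(1/364338) = √761394/364338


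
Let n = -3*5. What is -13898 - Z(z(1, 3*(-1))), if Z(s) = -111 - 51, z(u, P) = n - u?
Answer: -13736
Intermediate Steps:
n = -15
z(u, P) = -15 - u
Z(s) = -162
-13898 - Z(z(1, 3*(-1))) = -13898 - 1*(-162) = -13898 + 162 = -13736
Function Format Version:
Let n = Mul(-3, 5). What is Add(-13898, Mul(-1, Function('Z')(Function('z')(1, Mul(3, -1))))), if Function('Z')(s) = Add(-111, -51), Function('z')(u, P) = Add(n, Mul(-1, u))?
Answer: -13736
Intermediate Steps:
n = -15
Function('z')(u, P) = Add(-15, Mul(-1, u))
Function('Z')(s) = -162
Add(-13898, Mul(-1, Function('Z')(Function('z')(1, Mul(3, -1))))) = Add(-13898, Mul(-1, -162)) = Add(-13898, 162) = -13736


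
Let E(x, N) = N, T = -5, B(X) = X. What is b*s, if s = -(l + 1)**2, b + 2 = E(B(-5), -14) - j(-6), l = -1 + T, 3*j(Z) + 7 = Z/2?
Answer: 950/3 ≈ 316.67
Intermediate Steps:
j(Z) = -7/3 + Z/6 (j(Z) = -7/3 + (Z/2)/3 = -7/3 + Z/6)
l = -6 (l = -1 - 5 = -6)
b = -38/3 (b = -2 + (-14 - (-7/3 + (1/6)*(-6))) = -2 + (-14 - (-7/3 - 1)) = -2 + (-14 - 1*(-10/3)) = -2 + (-14 + 10/3) = -2 - 32/3 = -38/3 ≈ -12.667)
s = -25 (s = -(-6 + 1)**2 = -1*(-5)**2 = -1*25 = -25)
b*s = -38/3*(-25) = 950/3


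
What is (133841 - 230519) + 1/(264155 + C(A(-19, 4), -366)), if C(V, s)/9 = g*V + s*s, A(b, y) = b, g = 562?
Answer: -132802411445/1373657 ≈ -96678.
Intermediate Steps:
C(V, s) = 9*s² + 5058*V (C(V, s) = 9*(562*V + s*s) = 9*(562*V + s²) = 9*(s² + 562*V) = 9*s² + 5058*V)
(133841 - 230519) + 1/(264155 + C(A(-19, 4), -366)) = (133841 - 230519) + 1/(264155 + (9*(-366)² + 5058*(-19))) = -96678 + 1/(264155 + (9*133956 - 96102)) = -96678 + 1/(264155 + (1205604 - 96102)) = -96678 + 1/(264155 + 1109502) = -96678 + 1/1373657 = -132802411445/1373657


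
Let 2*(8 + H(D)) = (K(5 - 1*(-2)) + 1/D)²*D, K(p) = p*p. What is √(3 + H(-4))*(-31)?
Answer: -31*I*√76130/4 ≈ -2138.4*I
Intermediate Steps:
K(p) = p²
H(D) = -8 + D*(49 + 1/D)²/2 (H(D) = -8 + (((5 - 1*(-2))² + 1/D)²*D)/2 = -8 + (((5 + 2)² + 1/D)²*D)/2 = -8 + ((7² + 1/D)²*D)/2 = -8 + ((49 + 1/D)²*D)/2 = -8 + (D*(49 + 1/D)²)/2 = -8 + D*(49 + 1/D)²/2)
√(3 + H(-4))*(-31) = √(3 + (-8 + (½)*(1 + 49*(-4))²/(-4)))*(-31) = √(3 + (-8 + (½)*(-¼)*(1 - 196)²))*(-31) = √(3 + (-8 + (½)*(-¼)*(-195)²))*(-31) = √(3 + (-8 + (½)*(-¼)*38025))*(-31) = √(3 + (-8 - 38025/8))*(-31) = √(3 - 38089/8)*(-31) = √(-38065/8)*(-31) = (I*√76130/4)*(-31) = -31*I*√76130/4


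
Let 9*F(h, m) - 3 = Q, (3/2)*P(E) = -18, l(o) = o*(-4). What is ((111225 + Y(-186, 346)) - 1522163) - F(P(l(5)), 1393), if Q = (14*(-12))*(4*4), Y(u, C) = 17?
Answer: -4231868/3 ≈ -1.4106e+6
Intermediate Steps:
l(o) = -4*o
P(E) = -12 (P(E) = (2/3)*(-18) = -12)
Q = -2688 (Q = -168*16 = -2688)
F(h, m) = -895/3 (F(h, m) = 1/3 + (1/9)*(-2688) = 1/3 - 896/3 = -895/3)
((111225 + Y(-186, 346)) - 1522163) - F(P(l(5)), 1393) = ((111225 + 17) - 1522163) - 1*(-895/3) = (111242 - 1522163) + 895/3 = -1410921 + 895/3 = -4231868/3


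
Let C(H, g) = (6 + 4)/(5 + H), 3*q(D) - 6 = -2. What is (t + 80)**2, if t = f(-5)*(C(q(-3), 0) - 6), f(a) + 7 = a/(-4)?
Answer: 4012009/361 ≈ 11114.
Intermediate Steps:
f(a) = -7 - a/4 (f(a) = -7 + a/(-4) = -7 + a*(-1/4) = -7 - a/4)
q(D) = 4/3 (q(D) = 2 + (1/3)*(-2) = 2 - 2/3 = 4/3)
C(H, g) = 10/(5 + H)
t = 483/19 (t = (-7 - 1/4*(-5))*(10/(5 + 4/3) - 6) = (-7 + 5/4)*(10/(19/3) - 6) = -23*(10*(3/19) - 6)/4 = -23*(30/19 - 6)/4 = -23/4*(-84/19) = 483/19 ≈ 25.421)
(t + 80)**2 = (483/19 + 80)**2 = (2003/19)**2 = 4012009/361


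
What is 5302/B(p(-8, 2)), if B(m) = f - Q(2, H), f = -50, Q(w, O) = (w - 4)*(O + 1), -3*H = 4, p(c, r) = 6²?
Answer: -7953/76 ≈ -104.64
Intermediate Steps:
p(c, r) = 36
H = -4/3 (H = -⅓*4 = -4/3 ≈ -1.3333)
Q(w, O) = (1 + O)*(-4 + w) (Q(w, O) = (-4 + w)*(1 + O) = (1 + O)*(-4 + w))
B(m) = -152/3 (B(m) = -50 - (-4 + 2 - 4*(-4/3) - 4/3*2) = -50 - (-4 + 2 + 16/3 - 8/3) = -50 - 1*⅔ = -50 - ⅔ = -152/3)
5302/B(p(-8, 2)) = 5302/(-152/3) = 5302*(-3/152) = -7953/76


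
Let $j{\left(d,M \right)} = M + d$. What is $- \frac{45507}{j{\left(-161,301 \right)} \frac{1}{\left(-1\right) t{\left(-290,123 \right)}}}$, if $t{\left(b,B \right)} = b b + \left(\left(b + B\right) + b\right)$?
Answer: $\frac{543763143}{20} \approx 2.7188 \cdot 10^{7}$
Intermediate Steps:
$t{\left(b,B \right)} = B + b^{2} + 2 b$ ($t{\left(b,B \right)} = b^{2} + \left(\left(B + b\right) + b\right) = b^{2} + \left(B + 2 b\right) = B + b^{2} + 2 b$)
$- \frac{45507}{j{\left(-161,301 \right)} \frac{1}{\left(-1\right) t{\left(-290,123 \right)}}} = - \frac{45507}{\left(301 - 161\right) \frac{1}{\left(-1\right) \left(123 + \left(-290\right)^{2} + 2 \left(-290\right)\right)}} = - \frac{45507}{140 \frac{1}{\left(-1\right) \left(123 + 84100 - 580\right)}} = - \frac{45507}{140 \frac{1}{\left(-1\right) 83643}} = - \frac{45507}{140 \frac{1}{-83643}} = - \frac{45507}{140 \left(- \frac{1}{83643}\right)} = - \frac{45507}{- \frac{20}{11949}} = \left(-45507\right) \left(- \frac{11949}{20}\right) = \frac{543763143}{20}$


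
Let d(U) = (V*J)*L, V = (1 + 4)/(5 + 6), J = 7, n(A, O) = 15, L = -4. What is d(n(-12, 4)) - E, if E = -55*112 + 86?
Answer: 66674/11 ≈ 6061.3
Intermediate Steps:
E = -6074 (E = -6160 + 86 = -6074)
V = 5/11 ≈ 0.45455
d(U) = -140/11 (d(U) = ((5/11)*7)*(-4) = (35/11)*(-4) = -140/11)
d(n(-12, 4)) - E = -140/11 - 1*(-6074) = -140/11 + 6074 = 66674/11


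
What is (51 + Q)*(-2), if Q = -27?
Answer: -48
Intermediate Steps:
(51 + Q)*(-2) = (51 - 27)*(-2) = 24*(-2) = -48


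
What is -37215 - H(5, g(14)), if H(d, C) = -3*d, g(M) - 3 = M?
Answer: -37200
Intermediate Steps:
g(M) = 3 + M
-37215 - H(5, g(14)) = -37215 - (-3)*5 = -37215 - 1*(-15) = -37215 + 15 = -37200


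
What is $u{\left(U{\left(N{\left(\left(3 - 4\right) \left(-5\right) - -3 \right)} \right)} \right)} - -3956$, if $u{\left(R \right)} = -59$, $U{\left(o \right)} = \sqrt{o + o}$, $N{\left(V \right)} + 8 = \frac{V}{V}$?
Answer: $3897$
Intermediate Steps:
$N{\left(V \right)} = -7$ ($N{\left(V \right)} = -8 + \frac{V}{V} = -8 + 1 = -7$)
$U{\left(o \right)} = \sqrt{2} \sqrt{o}$ ($U{\left(o \right)} = \sqrt{2 o} = \sqrt{2} \sqrt{o}$)
$u{\left(U{\left(N{\left(\left(3 - 4\right) \left(-5\right) - -3 \right)} \right)} \right)} - -3956 = -59 - -3956 = -59 + 3956 = 3897$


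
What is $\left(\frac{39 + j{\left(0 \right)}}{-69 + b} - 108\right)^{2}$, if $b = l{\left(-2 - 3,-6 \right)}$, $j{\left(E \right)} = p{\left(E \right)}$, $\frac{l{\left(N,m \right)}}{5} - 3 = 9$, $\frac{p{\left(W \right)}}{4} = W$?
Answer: $\frac{113569}{9} \approx 12619.0$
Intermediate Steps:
$p{\left(W \right)} = 4 W$
$l{\left(N,m \right)} = 60$ ($l{\left(N,m \right)} = 15 + 5 \cdot 9 = 15 + 45 = 60$)
$j{\left(E \right)} = 4 E$
$b = 60$
$\left(\frac{39 + j{\left(0 \right)}}{-69 + b} - 108\right)^{2} = \left(\frac{39 + 4 \cdot 0}{-69 + 60} - 108\right)^{2} = \left(\frac{39 + 0}{-9} - 108\right)^{2} = \left(39 \left(- \frac{1}{9}\right) - 108\right)^{2} = \left(- \frac{13}{3} - 108\right)^{2} = \left(- \frac{337}{3}\right)^{2} = \frac{113569}{9}$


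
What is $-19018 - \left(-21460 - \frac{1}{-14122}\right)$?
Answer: $\frac{34485923}{14122} \approx 2442.0$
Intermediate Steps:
$-19018 - \left(-21460 - \frac{1}{-14122}\right) = -19018 - \left(-21460 - - \frac{1}{14122}\right) = -19018 - \left(-21460 + \frac{1}{14122}\right) = -19018 - - \frac{303058119}{14122} = -19018 + \frac{303058119}{14122} = \frac{34485923}{14122}$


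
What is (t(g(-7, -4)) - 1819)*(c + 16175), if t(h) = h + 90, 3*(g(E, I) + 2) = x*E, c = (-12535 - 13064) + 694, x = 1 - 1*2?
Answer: 15091260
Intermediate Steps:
x = -1 (x = 1 - 2 = -1)
c = -24905 (c = -25599 + 694 = -24905)
g(E, I) = -2 - E/3 (g(E, I) = -2 + (-E)/3 = -2 - E/3)
t(h) = 90 + h
(t(g(-7, -4)) - 1819)*(c + 16175) = ((90 + (-2 - ⅓*(-7))) - 1819)*(-24905 + 16175) = ((90 + (-2 + 7/3)) - 1819)*(-8730) = ((90 + ⅓) - 1819)*(-8730) = (271/3 - 1819)*(-8730) = -5186/3*(-8730) = 15091260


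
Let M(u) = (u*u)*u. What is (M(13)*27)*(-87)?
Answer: -5160753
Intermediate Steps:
M(u) = u³ (M(u) = u²*u = u³)
(M(13)*27)*(-87) = (13³*27)*(-87) = (2197*27)*(-87) = 59319*(-87) = -5160753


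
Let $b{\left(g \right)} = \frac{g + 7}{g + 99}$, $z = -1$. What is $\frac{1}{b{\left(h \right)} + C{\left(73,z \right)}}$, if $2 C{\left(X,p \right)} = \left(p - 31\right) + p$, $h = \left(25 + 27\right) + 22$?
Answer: $- \frac{346}{5547} \approx -0.062376$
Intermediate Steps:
$h = 74$ ($h = 52 + 22 = 74$)
$C{\left(X,p \right)} = - \frac{31}{2} + p$ ($C{\left(X,p \right)} = \frac{\left(p - 31\right) + p}{2} = \frac{\left(-31 + p\right) + p}{2} = \frac{-31 + 2 p}{2} = - \frac{31}{2} + p$)
$b{\left(g \right)} = \frac{7 + g}{99 + g}$
$\frac{1}{b{\left(h \right)} + C{\left(73,z \right)}} = \frac{1}{\frac{7 + 74}{99 + 74} - \frac{33}{2}} = \frac{1}{\frac{1}{173} \cdot 81 - \frac{33}{2}} = \frac{1}{\frac{81}{173} - \frac{33}{2}} = \frac{1}{- \frac{5547}{346}} = - \frac{346}{5547}$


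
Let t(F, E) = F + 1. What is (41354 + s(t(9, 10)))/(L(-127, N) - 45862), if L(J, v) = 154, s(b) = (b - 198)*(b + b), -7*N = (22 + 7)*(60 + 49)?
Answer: -18797/22854 ≈ -0.82248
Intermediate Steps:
t(F, E) = 1 + F
N = -3161/7 (N = -(22 + 7)*(60 + 49)/7 = -29*109/7 = -⅐*3161 = -3161/7 ≈ -451.57)
s(b) = 2*b*(-198 + b) (s(b) = (-198 + b)*(2*b) = 2*b*(-198 + b))
(41354 + s(t(9, 10)))/(L(-127, N) - 45862) = (41354 + 2*(1 + 9)*(-198 + (1 + 9)))/(154 - 45862) = (41354 + 2*10*(-198 + 10))/(-45708) = (41354 + 2*10*(-188))*(-1/45708) = (41354 - 3760)*(-1/45708) = 37594*(-1/45708) = -18797/22854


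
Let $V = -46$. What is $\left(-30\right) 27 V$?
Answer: $37260$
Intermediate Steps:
$\left(-30\right) 27 V = \left(-30\right) 27 \left(-46\right) = \left(-810\right) \left(-46\right) = 37260$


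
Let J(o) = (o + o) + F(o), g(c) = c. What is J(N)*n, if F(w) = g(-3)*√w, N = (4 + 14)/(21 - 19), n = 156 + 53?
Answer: 1881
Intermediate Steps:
n = 209
N = 9 (N = 18/2 = 18*(½) = 9)
F(w) = -3*√w
J(o) = -3*√o + 2*o (J(o) = (o + o) - 3*√o = 2*o - 3*√o = -3*√o + 2*o)
J(N)*n = (-3*√9 + 2*9)*209 = (-3*3 + 18)*209 = (-9 + 18)*209 = 9*209 = 1881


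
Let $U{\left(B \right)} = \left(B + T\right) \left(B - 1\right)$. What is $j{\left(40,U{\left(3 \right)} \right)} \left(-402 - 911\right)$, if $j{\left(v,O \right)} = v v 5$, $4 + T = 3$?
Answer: $-10504000$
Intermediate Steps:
$T = -1$ ($T = -4 + 3 = -1$)
$U{\left(B \right)} = \left(-1 + B\right)^{2}$ ($U{\left(B \right)} = \left(B - 1\right) \left(B - 1\right) = \left(-1 + B\right) \left(-1 + B\right) = \left(-1 + B\right)^{2}$)
$j{\left(v,O \right)} = 5 v^{2}$ ($j{\left(v,O \right)} = v^{2} \cdot 5 = 5 v^{2}$)
$j{\left(40,U{\left(3 \right)} \right)} \left(-402 - 911\right) = 5 \cdot 40^{2} \left(-402 - 911\right) = 5 \cdot 1600 \left(-1313\right) = 8000 \left(-1313\right) = -10504000$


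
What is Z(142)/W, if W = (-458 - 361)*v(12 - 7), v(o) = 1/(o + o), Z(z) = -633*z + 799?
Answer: 890870/819 ≈ 1087.8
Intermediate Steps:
Z(z) = 799 - 633*z
v(o) = 1/(2*o)
W = -819/10 (W = (-458 - 361)*(1/(2*(12 - 7))) = -819/(2*5) = -819*1/10 = -819/10 ≈ -81.900)
Z(142)/W = (799 - 633*142)/(-819/10) = (799 - 89886)*(-10/819) = -89087*(-10/819) = 890870/819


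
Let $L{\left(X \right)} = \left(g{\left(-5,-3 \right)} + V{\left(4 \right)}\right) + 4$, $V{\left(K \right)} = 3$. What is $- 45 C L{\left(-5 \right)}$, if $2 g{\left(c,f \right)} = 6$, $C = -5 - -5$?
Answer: $0$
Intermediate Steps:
$C = 0$ ($C = -5 + 5 = 0$)
$g{\left(c,f \right)} = 3$ ($g{\left(c,f \right)} = \frac{1}{2} \cdot 6 = 3$)
$L{\left(X \right)} = 10$ ($L{\left(X \right)} = \left(3 + 3\right) + 4 = 6 + 4 = 10$)
$- 45 C L{\left(-5 \right)} = \left(-45\right) 0 \cdot 10 = 0 \cdot 10 = 0$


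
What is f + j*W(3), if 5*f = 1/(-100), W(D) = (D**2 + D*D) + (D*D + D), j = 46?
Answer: 689999/500 ≈ 1380.0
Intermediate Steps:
W(D) = D + 3*D**2 (W(D) = (D**2 + D**2) + (D**2 + D) = 2*D**2 + (D + D**2) = D + 3*D**2)
f = -1/500 (f = (1/5)/(-100) = (1/5)*(-1/100) = -1/500 ≈ -0.0020000)
f + j*W(3) = -1/500 + 46*(3*(1 + 3*3)) = -1/500 + 46*(3*(1 + 9)) = -1/500 + 46*(3*10) = -1/500 + 46*30 = -1/500 + 1380 = 689999/500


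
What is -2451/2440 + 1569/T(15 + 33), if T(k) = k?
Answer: 154613/4880 ≈ 31.683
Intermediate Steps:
-2451/2440 + 1569/T(15 + 33) = -2451/2440 + 1569/(15 + 33) = -2451*1/2440 + 1569/48 = -2451/2440 + 1569*(1/48) = -2451/2440 + 523/16 = 154613/4880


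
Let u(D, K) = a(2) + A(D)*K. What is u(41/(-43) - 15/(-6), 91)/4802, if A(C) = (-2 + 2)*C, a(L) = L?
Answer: 1/2401 ≈ 0.00041649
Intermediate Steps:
A(C) = 0 (A(C) = 0*C = 0)
u(D, K) = 2 (u(D, K) = 2 + 0*K = 2 + 0 = 2)
u(41/(-43) - 15/(-6), 91)/4802 = 2/4802 = 2*(1/4802) = 1/2401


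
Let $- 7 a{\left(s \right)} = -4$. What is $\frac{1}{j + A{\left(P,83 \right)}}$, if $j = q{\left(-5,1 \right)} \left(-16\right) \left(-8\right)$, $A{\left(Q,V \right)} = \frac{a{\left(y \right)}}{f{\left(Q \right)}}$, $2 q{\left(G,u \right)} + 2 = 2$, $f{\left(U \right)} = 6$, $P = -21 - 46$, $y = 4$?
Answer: $\frac{21}{2} \approx 10.5$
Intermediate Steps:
$a{\left(s \right)} = \frac{4}{7}$ ($a{\left(s \right)} = \left(- \frac{1}{7}\right) \left(-4\right) = \frac{4}{7}$)
$P = -67$ ($P = -21 - 46 = -67$)
$q{\left(G,u \right)} = 0$ ($q{\left(G,u \right)} = -1 + \frac{1}{2} \cdot 2 = -1 + 1 = 0$)
$A{\left(Q,V \right)} = \frac{2}{21}$ ($A{\left(Q,V \right)} = \frac{4}{7 \cdot 6} = \frac{4}{7} \cdot \frac{1}{6} = \frac{2}{21}$)
$j = 0$ ($j = 0 \left(-16\right) \left(-8\right) = 0 \left(-8\right) = 0$)
$\frac{1}{j + A{\left(P,83 \right)}} = \frac{1}{0 + \frac{2}{21}} = \frac{1}{\frac{2}{21}} = \frac{21}{2}$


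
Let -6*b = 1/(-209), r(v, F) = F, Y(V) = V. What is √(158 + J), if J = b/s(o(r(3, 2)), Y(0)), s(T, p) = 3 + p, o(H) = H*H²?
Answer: √248457946/1254 ≈ 12.570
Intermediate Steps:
b = 1/1254 (b = -⅙/(-209) = -⅙*(-1/209) = 1/1254 ≈ 0.00079745)
o(H) = H³
J = 1/3762 (J = 1/(1254*(3 + 0)) = (1/1254)/3 = (1/1254)*(⅓) = 1/3762 ≈ 0.00026582)
√(158 + J) = √(158 + 1/3762) = √(594397/3762) = √248457946/1254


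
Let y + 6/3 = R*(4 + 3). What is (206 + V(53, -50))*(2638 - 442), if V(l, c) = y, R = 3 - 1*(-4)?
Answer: 555588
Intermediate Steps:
R = 7 (R = 3 + 4 = 7)
y = 47 (y = -2 + 7*(4 + 3) = -2 + 7*7 = -2 + 49 = 47)
V(l, c) = 47
(206 + V(53, -50))*(2638 - 442) = (206 + 47)*(2638 - 442) = 253*2196 = 555588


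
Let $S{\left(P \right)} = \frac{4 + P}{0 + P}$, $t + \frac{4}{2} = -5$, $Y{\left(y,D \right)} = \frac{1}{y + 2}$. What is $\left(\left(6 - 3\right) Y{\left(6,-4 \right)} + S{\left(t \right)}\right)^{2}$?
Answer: $\frac{2025}{3136} \approx 0.64573$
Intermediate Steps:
$Y{\left(y,D \right)} = \frac{1}{2 + y}$
$t = -7$ ($t = -2 - 5 = -7$)
$S{\left(P \right)} = \frac{4 + P}{P}$
$\left(\left(6 - 3\right) Y{\left(6,-4 \right)} + S{\left(t \right)}\right)^{2} = \left(\frac{6 - 3}{2 + 6} + \frac{4 - 7}{-7}\right)^{2} = \left(\frac{3}{8} - - \frac{3}{7}\right)^{2} = \left(3 \cdot \frac{1}{8} + \frac{3}{7}\right)^{2} = \left(\frac{3}{8} + \frac{3}{7}\right)^{2} = \left(\frac{45}{56}\right)^{2} = \frac{2025}{3136}$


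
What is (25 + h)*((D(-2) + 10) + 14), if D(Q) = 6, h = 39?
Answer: 1920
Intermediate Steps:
(25 + h)*((D(-2) + 10) + 14) = (25 + 39)*((6 + 10) + 14) = 64*(16 + 14) = 64*30 = 1920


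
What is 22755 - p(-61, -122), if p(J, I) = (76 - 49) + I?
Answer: 22850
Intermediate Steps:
p(J, I) = 27 + I
22755 - p(-61, -122) = 22755 - (27 - 122) = 22755 - 1*(-95) = 22755 + 95 = 22850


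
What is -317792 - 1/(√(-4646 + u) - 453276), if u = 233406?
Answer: -16323298958481049/51364725854 + √57190/102729451708 ≈ -3.1779e+5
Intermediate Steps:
-317792 - 1/(√(-4646 + u) - 453276) = -317792 - 1/(√(-4646 + 233406) - 453276) = -317792 - 1/(√228760 - 453276) = -317792 - 1/(2*√57190 - 453276) = -317792 - 1/(-453276 + 2*√57190)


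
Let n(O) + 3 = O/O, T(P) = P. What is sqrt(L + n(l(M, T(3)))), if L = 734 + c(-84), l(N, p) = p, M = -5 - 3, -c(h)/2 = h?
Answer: 30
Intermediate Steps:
c(h) = -2*h
M = -8
n(O) = -2 (n(O) = -3 + O/O = -3 + 1 = -2)
L = 902 (L = 734 - 2*(-84) = 734 + 168 = 902)
sqrt(L + n(l(M, T(3)))) = sqrt(902 - 2) = sqrt(900) = 30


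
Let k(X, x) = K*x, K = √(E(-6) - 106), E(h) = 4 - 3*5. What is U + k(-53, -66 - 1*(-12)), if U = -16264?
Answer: -16264 - 162*I*√13 ≈ -16264.0 - 584.1*I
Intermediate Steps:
E(h) = -11 (E(h) = 4 - 15 = -11)
K = 3*I*√13 (K = √(-11 - 106) = √(-117) = 3*I*√13 ≈ 10.817*I)
k(X, x) = 3*I*x*√13 (k(X, x) = (3*I*√13)*x = 3*I*x*√13)
U + k(-53, -66 - 1*(-12)) = -16264 + 3*I*(-66 - 1*(-12))*√13 = -16264 + 3*I*(-66 + 12)*√13 = -16264 + 3*I*(-54)*√13 = -16264 - 162*I*√13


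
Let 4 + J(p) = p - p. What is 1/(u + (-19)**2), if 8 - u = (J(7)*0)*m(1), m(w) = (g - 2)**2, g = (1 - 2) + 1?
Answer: 1/369 ≈ 0.0027100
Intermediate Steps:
J(p) = -4 (J(p) = -4 + (p - p) = -4 + 0 = -4)
g = 0 (g = -1 + 1 = 0)
m(w) = 4 (m(w) = (0 - 2)**2 = (-2)**2 = 4)
u = 8 (u = 8 - (-4*0)*4 = 8 - 0*4 = 8 - 1*0 = 8 + 0 = 8)
1/(u + (-19)**2) = 1/(8 + (-19)**2) = 1/(8 + 361) = 1/369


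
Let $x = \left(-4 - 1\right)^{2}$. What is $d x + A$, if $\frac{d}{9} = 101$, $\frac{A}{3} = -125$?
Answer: $22350$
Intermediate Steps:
$A = -375$ ($A = 3 \left(-125\right) = -375$)
$x = 25$ ($x = \left(-5\right)^{2} = 25$)
$d = 909$ ($d = 9 \cdot 101 = 909$)
$d x + A = 909 \cdot 25 - 375 = 22725 - 375 = 22350$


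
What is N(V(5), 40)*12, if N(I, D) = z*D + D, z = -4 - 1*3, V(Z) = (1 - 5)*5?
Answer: -2880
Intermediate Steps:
V(Z) = -20 (V(Z) = -4*5 = -20)
z = -7 (z = -4 - 3 = -7)
N(I, D) = -6*D (N(I, D) = -7*D + D = -6*D)
N(V(5), 40)*12 = -6*40*12 = -240*12 = -2880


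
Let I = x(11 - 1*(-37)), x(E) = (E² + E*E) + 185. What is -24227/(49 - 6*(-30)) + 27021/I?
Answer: -109932202/1097597 ≈ -100.16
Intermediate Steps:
x(E) = 185 + 2*E² (x(E) = (E² + E²) + 185 = 2*E² + 185 = 185 + 2*E²)
I = 4793 (I = 185 + 2*(11 - 1*(-37))² = 185 + 2*(11 + 37)² = 185 + 2*48² = 185 + 2*2304 = 185 + 4608 = 4793)
-24227/(49 - 6*(-30)) + 27021/I = -24227/(49 - 6*(-30)) + 27021/4793 = -24227/(49 + 180) + 27021*(1/4793) = -24227/229 + 27021/4793 = -109932202/1097597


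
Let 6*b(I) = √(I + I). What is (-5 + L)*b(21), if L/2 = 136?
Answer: 89*√42/2 ≈ 288.39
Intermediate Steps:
L = 272 (L = 2*136 = 272)
b(I) = √2*√I/6 (b(I) = √(I + I)/6 = √(2*I)/6 = (√2*√I)/6 = √2*√I/6)
(-5 + L)*b(21) = (-5 + 272)*(√2*√21/6) = 267*(√42/6) = 89*√42/2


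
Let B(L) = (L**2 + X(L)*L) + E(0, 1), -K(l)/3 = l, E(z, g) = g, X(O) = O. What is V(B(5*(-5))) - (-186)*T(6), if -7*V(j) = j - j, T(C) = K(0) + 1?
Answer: 186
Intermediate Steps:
K(l) = -3*l
B(L) = 1 + 2*L**2 (B(L) = (L**2 + L*L) + 1 = (L**2 + L**2) + 1 = 2*L**2 + 1 = 1 + 2*L**2)
T(C) = 1 (T(C) = -3*0 + 1 = 0 + 1 = 1)
V(j) = 0 (V(j) = -(j - j)/7 = -1/7*0 = 0)
V(B(5*(-5))) - (-186)*T(6) = 0 - (-186) = 0 - 1*(-186) = 0 + 186 = 186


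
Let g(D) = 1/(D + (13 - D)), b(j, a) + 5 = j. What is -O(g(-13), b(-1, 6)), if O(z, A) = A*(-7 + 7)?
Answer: 0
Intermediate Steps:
b(j, a) = -5 + j
g(D) = 1/13
O(z, A) = 0 (O(z, A) = A*0 = 0)
-O(g(-13), b(-1, 6)) = -1*0 = 0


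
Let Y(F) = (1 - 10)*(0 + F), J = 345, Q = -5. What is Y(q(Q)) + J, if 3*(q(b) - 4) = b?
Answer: 324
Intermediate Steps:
q(b) = 4 + b/3
Y(F) = -9*F
Y(q(Q)) + J = -9*(4 + (⅓)*(-5)) + 345 = -9*(4 - 5/3) + 345 = -9*7/3 + 345 = -21 + 345 = 324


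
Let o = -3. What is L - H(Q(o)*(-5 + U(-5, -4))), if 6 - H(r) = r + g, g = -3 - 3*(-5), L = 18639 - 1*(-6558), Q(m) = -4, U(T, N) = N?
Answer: 25239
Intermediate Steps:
L = 25197 (L = 18639 + 6558 = 25197)
g = 12 (g = -3 + 15 = 12)
H(r) = -6 - r (H(r) = 6 - (r + 12) = 6 - (12 + r) = 6 + (-12 - r) = -6 - r)
L - H(Q(o)*(-5 + U(-5, -4))) = 25197 - (-6 - (-4)*(-5 - 4)) = 25197 - (-6 - (-4)*(-9)) = 25197 - (-6 - 1*36) = 25197 - (-6 - 36) = 25197 - 1*(-42) = 25197 + 42 = 25239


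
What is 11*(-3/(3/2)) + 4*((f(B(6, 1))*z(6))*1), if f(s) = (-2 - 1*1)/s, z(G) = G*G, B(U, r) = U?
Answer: -94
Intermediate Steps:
z(G) = G**2
f(s) = -3/s (f(s) = (-2 - 1)/s = -3/s)
11*(-3/(3/2)) + 4*((f(B(6, 1))*z(6))*1) = 11*(-3/(3/2)) + 4*((-3/6*6**2)*1) = 11*(-3/(3*(1/2))) + 4*((-3*1/6*36)*1) = 11*(-3/3/2) + 4*(-1/2*36*1) = 11*(-3*2/3) + 4*(-18*1) = 11*(-2) + 4*(-18) = -22 - 72 = -94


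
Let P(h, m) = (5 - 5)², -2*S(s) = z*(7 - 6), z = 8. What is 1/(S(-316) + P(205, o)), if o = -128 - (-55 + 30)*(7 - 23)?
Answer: -¼ ≈ -0.25000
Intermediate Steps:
o = -528 (o = -128 - (-25)*(-16) = -128 - 1*400 = -128 - 400 = -528)
S(s) = -4 (S(s) = -4*(7 - 6) = -4)
P(h, m) = 0 (P(h, m) = 0² = 0)
1/(S(-316) + P(205, o)) = 1/(-4 + 0) = 1/(-4) = -¼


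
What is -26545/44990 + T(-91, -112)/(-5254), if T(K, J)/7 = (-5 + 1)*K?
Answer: -25410195/23637746 ≈ -1.0750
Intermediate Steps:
T(K, J) = -28*K (T(K, J) = 7*((-5 + 1)*K) = 7*(-4*K) = -28*K)
-26545/44990 + T(-91, -112)/(-5254) = -26545/44990 - 28*(-91)/(-5254) = -26545*1/44990 + 2548*(-1/5254) = -5309/8998 - 1274/2627 = -25410195/23637746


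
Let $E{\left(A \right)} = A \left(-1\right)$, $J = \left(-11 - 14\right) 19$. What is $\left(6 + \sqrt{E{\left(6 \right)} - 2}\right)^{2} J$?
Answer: $-13300 - 11400 i \sqrt{2} \approx -13300.0 - 16122.0 i$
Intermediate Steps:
$J = -475$ ($J = \left(-25\right) 19 = -475$)
$E{\left(A \right)} = - A$
$\left(6 + \sqrt{E{\left(6 \right)} - 2}\right)^{2} J = \left(6 + \sqrt{\left(-1\right) 6 - 2}\right)^{2} \left(-475\right) = \left(6 + \sqrt{-6 - 2}\right)^{2} \left(-475\right) = \left(6 + \sqrt{-8}\right)^{2} \left(-475\right) = \left(6 + 2 i \sqrt{2}\right)^{2} \left(-475\right) = - 475 \left(6 + 2 i \sqrt{2}\right)^{2}$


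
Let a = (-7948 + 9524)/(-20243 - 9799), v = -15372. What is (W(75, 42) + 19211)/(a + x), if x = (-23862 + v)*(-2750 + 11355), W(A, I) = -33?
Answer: -144036369/2535609165379 ≈ -5.6805e-5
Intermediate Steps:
x = -337608570 (x = (-23862 - 15372)*(-2750 + 11355) = -39234*8605 = -337608570)
a = -788/15021 (a = 1576/(-30042) = 1576*(-1/30042) = -788/15021 ≈ -0.052460)
(W(75, 42) + 19211)/(a + x) = (-33 + 19211)/(-788/15021 - 337608570) = 19178/(-5071218330758/15021) = 19178*(-15021/5071218330758) = -144036369/2535609165379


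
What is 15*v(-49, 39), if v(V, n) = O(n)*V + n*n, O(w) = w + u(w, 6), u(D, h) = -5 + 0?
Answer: -2175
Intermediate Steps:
u(D, h) = -5
O(w) = -5 + w (O(w) = w - 5 = -5 + w)
v(V, n) = n² + V*(-5 + n) (v(V, n) = (-5 + n)*V + n*n = V*(-5 + n) + n² = n² + V*(-5 + n))
15*v(-49, 39) = 15*(39² - 49*(-5 + 39)) = 15*(1521 - 49*34) = 15*(1521 - 1666) = 15*(-145) = -2175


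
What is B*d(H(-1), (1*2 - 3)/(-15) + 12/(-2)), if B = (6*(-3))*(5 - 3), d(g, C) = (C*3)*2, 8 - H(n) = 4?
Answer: 6408/5 ≈ 1281.6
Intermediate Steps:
H(n) = 4 (H(n) = 8 - 1*4 = 8 - 4 = 4)
d(g, C) = 6*C (d(g, C) = (3*C)*2 = 6*C)
B = -36 (B = -18*2 = -36)
B*d(H(-1), (1*2 - 3)/(-15) + 12/(-2)) = -216*((1*2 - 3)/(-15) + 12/(-2)) = -216*((2 - 3)*(-1/15) + 12*(-½)) = -216*(-1*(-1/15) - 6) = -216*(1/15 - 6) = -216*(-89)/15 = -36*(-178/5) = 6408/5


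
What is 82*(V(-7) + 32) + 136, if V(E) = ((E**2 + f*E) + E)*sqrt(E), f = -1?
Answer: 2760 + 4018*I*sqrt(7) ≈ 2760.0 + 10631.0*I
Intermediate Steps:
V(E) = E**(5/2) (V(E) = ((E**2 - E) + E)*sqrt(E) = E**2*sqrt(E) = E**(5/2))
82*(V(-7) + 32) + 136 = 82*((-7)**(5/2) + 32) + 136 = 82*(49*I*sqrt(7) + 32) + 136 = 82*(32 + 49*I*sqrt(7)) + 136 = (2624 + 4018*I*sqrt(7)) + 136 = 2760 + 4018*I*sqrt(7)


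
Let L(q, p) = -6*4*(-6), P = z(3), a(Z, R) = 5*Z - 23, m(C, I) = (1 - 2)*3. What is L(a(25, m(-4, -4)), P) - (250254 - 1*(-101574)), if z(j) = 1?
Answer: -351684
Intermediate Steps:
m(C, I) = -3 (m(C, I) = -1*3 = -3)
a(Z, R) = -23 + 5*Z
P = 1
L(q, p) = 144 (L(q, p) = -24*(-6) = 144)
L(a(25, m(-4, -4)), P) - (250254 - 1*(-101574)) = 144 - (250254 - 1*(-101574)) = 144 - (250254 + 101574) = 144 - 1*351828 = 144 - 351828 = -351684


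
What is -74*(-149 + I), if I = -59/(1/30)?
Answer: 142006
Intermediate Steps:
I = -1770 (I = -59/1/30 = -59*30 = -1770)
-74*(-149 + I) = -74*(-149 - 1770) = -74*(-1919) = 142006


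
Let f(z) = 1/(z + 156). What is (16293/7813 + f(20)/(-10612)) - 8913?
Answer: -130031932334725/14592433856 ≈ -8910.9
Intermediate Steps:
f(z) = 1/(156 + z)
(16293/7813 + f(20)/(-10612)) - 8913 = (16293/7813 + 1/((156 + 20)*(-10612))) - 8913 = (16293*(1/7813) - 1/10612/176) - 8913 = (16293/7813 + (1/176)*(-1/10612)) - 8913 = (16293/7813 - 1/1867712) - 8913 = 30430623803/14592433856 - 8913 = -130031932334725/14592433856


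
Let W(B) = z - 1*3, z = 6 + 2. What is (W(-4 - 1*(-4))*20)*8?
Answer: 800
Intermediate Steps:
z = 8
W(B) = 5 (W(B) = 8 - 1*3 = 8 - 3 = 5)
(W(-4 - 1*(-4))*20)*8 = (5*20)*8 = 100*8 = 800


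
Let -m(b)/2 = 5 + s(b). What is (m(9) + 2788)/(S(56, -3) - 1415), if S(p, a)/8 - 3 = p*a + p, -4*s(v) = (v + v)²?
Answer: -2940/2287 ≈ -1.2855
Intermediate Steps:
s(v) = -v² (s(v) = -(v + v)²/4 = -4*v²/4 = -v²)
S(p, a) = 24 + 8*p + 8*a*p (S(p, a) = 24 + 8*(p*a + p) = 24 + 8*(a*p + p) = 24 + 8*(p + a*p) = 24 + (8*p + 8*a*p) = 24 + 8*p + 8*a*p)
m(b) = -10 + 2*b² (m(b) = -2*(5 - b²) = -10 + 2*b²)
(m(9) + 2788)/(S(56, -3) - 1415) = ((-10 + 2*9²) + 2788)/((24 + 8*56 + 8*(-3)*56) - 1415) = ((-10 + 2*81) + 2788)/((24 + 448 - 1344) - 1415) = ((-10 + 162) + 2788)/(-872 - 1415) = (152 + 2788)/(-2287) = 2940*(-1/2287) = -2940/2287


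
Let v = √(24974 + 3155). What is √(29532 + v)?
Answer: √(29532 + √28129) ≈ 172.34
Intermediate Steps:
v = √28129 ≈ 167.72
√(29532 + v) = √(29532 + √28129)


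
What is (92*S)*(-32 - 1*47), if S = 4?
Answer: -29072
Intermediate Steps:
(92*S)*(-32 - 1*47) = (92*4)*(-32 - 1*47) = 368*(-32 - 47) = 368*(-79) = -29072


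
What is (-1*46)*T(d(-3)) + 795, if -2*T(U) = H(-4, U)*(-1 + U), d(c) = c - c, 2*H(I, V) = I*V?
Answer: 795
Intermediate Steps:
H(I, V) = I*V/2 (H(I, V) = (I*V)/2 = I*V/2)
d(c) = 0
T(U) = U*(-1 + U) (T(U) = -(1/2)*(-4)*U*(-1 + U)/2 = -(-2*U)*(-1 + U)/2 = -(-1)*U*(-1 + U) = U*(-1 + U))
(-1*46)*T(d(-3)) + 795 = (-1*46)*(0*(-1 + 0)) + 795 = -0*(-1) + 795 = -46*0 + 795 = 0 + 795 = 795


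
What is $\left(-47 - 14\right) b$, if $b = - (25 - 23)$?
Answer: $122$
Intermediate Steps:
$b = -2$ ($b = - (25 - 23) = \left(-1\right) 2 = -2$)
$\left(-47 - 14\right) b = \left(-47 - 14\right) \left(-2\right) = \left(-61\right) \left(-2\right) = 122$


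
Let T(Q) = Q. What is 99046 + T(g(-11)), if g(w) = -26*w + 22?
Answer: 99354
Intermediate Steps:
g(w) = 22 - 26*w
99046 + T(g(-11)) = 99046 + (22 - 26*(-11)) = 99046 + (22 + 286) = 99046 + 308 = 99354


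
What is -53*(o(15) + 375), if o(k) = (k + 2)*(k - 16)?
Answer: -18974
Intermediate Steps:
o(k) = (-16 + k)*(2 + k) (o(k) = (2 + k)*(-16 + k) = (-16 + k)*(2 + k))
-53*(o(15) + 375) = -53*((-32 + 15² - 14*15) + 375) = -53*((-32 + 225 - 210) + 375) = -53*(-17 + 375) = -53*358 = -18974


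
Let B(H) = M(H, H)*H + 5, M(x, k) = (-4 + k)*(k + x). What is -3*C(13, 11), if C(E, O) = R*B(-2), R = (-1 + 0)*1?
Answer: -129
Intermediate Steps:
B(H) = 5 + H*(-8*H + 2*H²) (B(H) = (H² - 4*H - 4*H + H*H)*H + 5 = (H² - 4*H - 4*H + H²)*H + 5 = (-8*H + 2*H²)*H + 5 = H*(-8*H + 2*H²) + 5 = 5 + H*(-8*H + 2*H²))
R = -1 (R = -1*1 = -1)
C(E, O) = 43 (C(E, O) = -(5 + 2*(-2)²*(-4 - 2)) = -(5 + 2*4*(-6)) = -(5 - 48) = -1*(-43) = 43)
-3*C(13, 11) = -3*43 = -129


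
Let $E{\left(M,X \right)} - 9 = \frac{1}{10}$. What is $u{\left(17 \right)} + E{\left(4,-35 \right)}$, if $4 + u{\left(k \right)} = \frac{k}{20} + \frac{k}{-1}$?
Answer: $- \frac{221}{20} \approx -11.05$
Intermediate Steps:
$E{\left(M,X \right)} = \frac{91}{10}$ ($E{\left(M,X \right)} = 9 + \frac{1}{10} = \frac{91}{10}$)
$u{\left(k \right)} = -4 - \frac{19 k}{20}$ ($u{\left(k \right)} = -4 + \left(\frac{k}{20} + \frac{k}{-1}\right) = -4 + \left(k \frac{1}{20} + k \left(-1\right)\right) = -4 + \left(\frac{k}{20} - k\right) = -4 - \frac{19 k}{20}$)
$u{\left(17 \right)} + E{\left(4,-35 \right)} = \left(-4 - \frac{323}{20}\right) + \frac{91}{10} = - \frac{403}{20} + \frac{91}{10} = - \frac{221}{20}$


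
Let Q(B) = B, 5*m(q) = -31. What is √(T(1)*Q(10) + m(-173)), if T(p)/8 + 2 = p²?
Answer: I*√2155/5 ≈ 9.2844*I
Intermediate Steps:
m(q) = -31/5 (m(q) = (⅕)*(-31) = -31/5)
T(p) = -16 + 8*p²
√(T(1)*Q(10) + m(-173)) = √((-16 + 8*1²)*10 - 31/5) = √((-16 + 8*1)*10 - 31/5) = √((-16 + 8)*10 - 31/5) = √(-8*10 - 31/5) = √(-80 - 31/5) = √(-431/5) = I*√2155/5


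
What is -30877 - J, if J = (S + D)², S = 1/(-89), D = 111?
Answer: -342151601/7921 ≈ -43196.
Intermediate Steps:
S = -1/89 ≈ -0.011236
J = 97574884/7921 (J = (-1/89 + 111)² = (9878/89)² = 97574884/7921 ≈ 12319.)
-30877 - J = -30877 - 1*97574884/7921 = -30877 - 97574884/7921 = -342151601/7921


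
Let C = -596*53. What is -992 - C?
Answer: 30596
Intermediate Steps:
C = -31588
-992 - C = -992 - 1*(-31588) = -992 + 31588 = 30596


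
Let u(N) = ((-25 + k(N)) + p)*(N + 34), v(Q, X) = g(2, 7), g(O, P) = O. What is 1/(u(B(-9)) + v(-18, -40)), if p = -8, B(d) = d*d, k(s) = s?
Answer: 1/5522 ≈ 0.00018109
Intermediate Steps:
B(d) = d²
v(Q, X) = 2
u(N) = (-33 + N)*(34 + N) (u(N) = ((-25 + N) - 8)*(N + 34) = (-33 + N)*(34 + N))
1/(u(B(-9)) + v(-18, -40)) = 1/((-1122 + (-9)² + ((-9)²)²) + 2) = 1/((-1122 + 81 + 81²) + 2) = 1/((-1122 + 81 + 6561) + 2) = 1/(5520 + 2) = 1/5522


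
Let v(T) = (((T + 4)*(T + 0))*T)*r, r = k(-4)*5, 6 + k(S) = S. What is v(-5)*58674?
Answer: 73342500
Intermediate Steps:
k(S) = -6 + S
r = -50 (r = (-6 - 4)*5 = -10*5 = -50)
v(T) = -50*T²*(4 + T) (v(T) = (((T + 4)*(T + 0))*T)*(-50) = (((4 + T)*T)*T)*(-50) = ((T*(4 + T))*T)*(-50) = (T²*(4 + T))*(-50) = -50*T²*(4 + T))
v(-5)*58674 = (50*(-5)²*(-4 - 1*(-5)))*58674 = (50*25*(-4 + 5))*58674 = (50*25*1)*58674 = 1250*58674 = 73342500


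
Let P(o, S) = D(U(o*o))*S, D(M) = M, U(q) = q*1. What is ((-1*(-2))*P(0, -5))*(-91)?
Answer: 0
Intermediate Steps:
U(q) = q
P(o, S) = S*o² (P(o, S) = (o*o)*S = o²*S = S*o²)
((-1*(-2))*P(0, -5))*(-91) = ((-1*(-2))*(-5*0²))*(-91) = (2*(-5*0))*(-91) = (2*0)*(-91) = 0*(-91) = 0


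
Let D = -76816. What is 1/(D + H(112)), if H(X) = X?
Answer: -1/76704 ≈ -1.3037e-5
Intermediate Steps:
1/(D + H(112)) = 1/(-76816 + 112) = 1/(-76704) = -1/76704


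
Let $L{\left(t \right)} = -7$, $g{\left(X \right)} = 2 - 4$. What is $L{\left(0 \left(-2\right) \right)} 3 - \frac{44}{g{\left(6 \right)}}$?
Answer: $1$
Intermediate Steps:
$g{\left(X \right)} = -2$ ($g{\left(X \right)} = 2 - 4 = -2$)
$L{\left(0 \left(-2\right) \right)} 3 - \frac{44}{g{\left(6 \right)}} = \left(-7\right) 3 - \frac{44}{-2} = -21 - -22 = -21 + 22 = 1$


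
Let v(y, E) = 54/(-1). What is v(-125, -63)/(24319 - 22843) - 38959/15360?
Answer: -1620359/629760 ≈ -2.5730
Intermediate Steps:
v(y, E) = -54 (v(y, E) = 54*(-1) = -54)
v(-125, -63)/(24319 - 22843) - 38959/15360 = -54/(24319 - 22843) - 38959/15360 = -54/1476 - 38959*1/15360 = -54*1/1476 - 38959/15360 = -3/82 - 38959/15360 = -1620359/629760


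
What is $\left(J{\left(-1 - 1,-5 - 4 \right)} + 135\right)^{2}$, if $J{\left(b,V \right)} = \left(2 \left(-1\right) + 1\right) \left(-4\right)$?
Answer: $19321$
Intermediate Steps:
$J{\left(b,V \right)} = 4$ ($J{\left(b,V \right)} = \left(-2 + 1\right) \left(-4\right) = \left(-1\right) \left(-4\right) = 4$)
$\left(J{\left(-1 - 1,-5 - 4 \right)} + 135\right)^{2} = \left(4 + 135\right)^{2} = 139^{2} = 19321$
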